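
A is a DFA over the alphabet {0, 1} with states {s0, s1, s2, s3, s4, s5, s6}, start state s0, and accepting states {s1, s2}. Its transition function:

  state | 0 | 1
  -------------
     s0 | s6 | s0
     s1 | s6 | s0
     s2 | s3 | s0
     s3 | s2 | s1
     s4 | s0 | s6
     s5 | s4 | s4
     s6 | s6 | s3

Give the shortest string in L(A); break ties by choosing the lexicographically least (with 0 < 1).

A breadth-first search from s0 reaches an accepting state first via the path s0 → s6 → s3 → s2 on input 010.
No string of length < 3 is accepted (BFS exhausts all shorter strings without reaching an accepting state), and 010 is the lexicographically least accepting string of length 3.

010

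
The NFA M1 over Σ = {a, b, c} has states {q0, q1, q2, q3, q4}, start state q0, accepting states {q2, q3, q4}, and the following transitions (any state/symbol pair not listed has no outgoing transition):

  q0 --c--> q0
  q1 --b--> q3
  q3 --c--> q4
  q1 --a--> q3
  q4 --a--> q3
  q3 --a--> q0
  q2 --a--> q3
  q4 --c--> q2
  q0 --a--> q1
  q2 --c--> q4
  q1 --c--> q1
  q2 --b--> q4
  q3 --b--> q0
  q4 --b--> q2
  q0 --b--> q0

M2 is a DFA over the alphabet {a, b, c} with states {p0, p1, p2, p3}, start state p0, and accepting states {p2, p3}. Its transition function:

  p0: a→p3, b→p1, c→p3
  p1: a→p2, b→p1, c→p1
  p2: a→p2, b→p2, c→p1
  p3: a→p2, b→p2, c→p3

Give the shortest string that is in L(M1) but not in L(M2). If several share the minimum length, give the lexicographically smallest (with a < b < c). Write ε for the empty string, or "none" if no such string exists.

The string aac is accepted by M1 but not by M2.
No shorter string lies in the difference, and aac is the lexicographically first length-3 string in L(M1) \ L(M2).

aac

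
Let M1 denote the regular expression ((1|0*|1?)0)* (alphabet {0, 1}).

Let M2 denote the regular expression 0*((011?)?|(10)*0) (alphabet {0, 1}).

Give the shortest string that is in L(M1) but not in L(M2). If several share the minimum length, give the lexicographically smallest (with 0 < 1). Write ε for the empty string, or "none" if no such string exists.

The string 10 is accepted by M1 but not by M2.
No shorter string lies in the difference, and 10 is the lexicographically first length-2 string in L(M1) \ L(M2).

10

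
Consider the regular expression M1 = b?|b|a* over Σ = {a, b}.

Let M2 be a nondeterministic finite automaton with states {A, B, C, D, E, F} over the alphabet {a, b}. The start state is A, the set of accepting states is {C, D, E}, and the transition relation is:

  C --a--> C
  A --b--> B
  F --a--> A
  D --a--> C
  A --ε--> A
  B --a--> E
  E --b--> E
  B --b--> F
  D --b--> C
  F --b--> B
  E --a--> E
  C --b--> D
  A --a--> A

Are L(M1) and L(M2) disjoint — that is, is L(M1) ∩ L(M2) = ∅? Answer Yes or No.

Yes

Converting the expression M1 to a DFA (subset construction, then merging equivalent states) gives the minimal DFA with states {r0, r1, r2, r3}, start state r0, accepting states {r0, r1, r2} and transitions r0: a→r1, b→r2; r1: a→r1, b→r3; r2: a→r3, b→r3; r3: a→r3, b→r3.
Exploring the product automaton M1 × M2 from the start pair (r0, A), following both machines on each input symbol, reaches 7 state pairs: (r0, A), (r1, A), (r2, B), (r3, B), (r3, E), (r3, F), (r3, A).
M1 accepts in {r0, r1, r2} and M2 accepts in {C, D, E}; no reachable pair has both components accepting, so no string drives both machines to acceptance simultaneously and L(M1) ∩ L(M2) = ∅.
So no string is accepted by both, and the intersection is empty.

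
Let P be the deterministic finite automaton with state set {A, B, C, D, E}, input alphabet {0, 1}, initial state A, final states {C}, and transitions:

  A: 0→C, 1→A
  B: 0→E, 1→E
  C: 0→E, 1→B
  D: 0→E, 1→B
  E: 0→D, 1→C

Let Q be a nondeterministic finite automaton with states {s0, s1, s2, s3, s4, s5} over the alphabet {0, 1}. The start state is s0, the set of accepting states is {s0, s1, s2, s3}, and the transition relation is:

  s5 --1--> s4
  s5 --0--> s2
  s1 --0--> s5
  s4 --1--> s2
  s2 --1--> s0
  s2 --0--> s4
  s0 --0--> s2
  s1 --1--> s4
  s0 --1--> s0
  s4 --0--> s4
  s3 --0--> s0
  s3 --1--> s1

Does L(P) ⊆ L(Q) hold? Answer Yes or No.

Exploring the product automaton P × Q from the start pair (A, s0), following both machines on each input symbol, reaches 10 state pairs: (A, s0), (C, s2), (E, s4), (B, s0), (D, s4), (E, s2), (E, s0), (B, s2), (C, s0), (D, s2).
P accepts in {C} and Q accepts in {s0, s1, s2, s3}. The reachable pairs whose P-component is accepting are (C, s2), (C, s0); in each of them the Q-component is accepting too, so the product for L(P) \ L(Q) (P-component accepting, Q-component rejecting) has no reachable accepting pair and the difference is empty.
Hence every string in L(P) is also in L(Q).

Yes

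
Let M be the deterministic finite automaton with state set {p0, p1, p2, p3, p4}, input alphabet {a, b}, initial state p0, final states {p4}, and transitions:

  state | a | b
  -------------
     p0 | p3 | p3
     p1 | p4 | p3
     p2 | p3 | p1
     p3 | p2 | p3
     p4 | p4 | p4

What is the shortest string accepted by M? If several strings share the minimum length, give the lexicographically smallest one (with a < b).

aaba

A breadth-first search from p0 reaches an accepting state first via the path p0 → p3 → p2 → p1 → p4 on input aaba.
No string of length < 4 is accepted (BFS exhausts all shorter strings without reaching an accepting state), and aaba is the lexicographically least accepting string of length 4.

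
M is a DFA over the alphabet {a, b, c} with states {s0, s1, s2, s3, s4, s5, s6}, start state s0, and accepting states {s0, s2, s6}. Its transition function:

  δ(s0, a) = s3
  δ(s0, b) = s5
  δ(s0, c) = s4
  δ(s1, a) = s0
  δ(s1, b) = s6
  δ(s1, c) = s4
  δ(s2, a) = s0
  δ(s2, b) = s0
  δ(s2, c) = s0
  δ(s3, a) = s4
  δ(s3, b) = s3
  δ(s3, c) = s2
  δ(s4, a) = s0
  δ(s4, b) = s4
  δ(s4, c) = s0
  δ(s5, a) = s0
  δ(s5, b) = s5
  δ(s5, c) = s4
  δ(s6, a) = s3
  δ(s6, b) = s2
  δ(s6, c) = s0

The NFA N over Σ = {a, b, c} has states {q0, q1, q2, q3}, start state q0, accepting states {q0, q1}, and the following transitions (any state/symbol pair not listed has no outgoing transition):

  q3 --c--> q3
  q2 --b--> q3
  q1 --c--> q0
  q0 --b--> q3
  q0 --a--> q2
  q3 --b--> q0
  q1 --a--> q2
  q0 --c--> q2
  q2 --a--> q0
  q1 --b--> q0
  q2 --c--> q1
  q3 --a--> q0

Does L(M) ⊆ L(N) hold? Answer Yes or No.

The string aaa is in L(M) but not in L(N).
So L(M) ⊄ L(N).

No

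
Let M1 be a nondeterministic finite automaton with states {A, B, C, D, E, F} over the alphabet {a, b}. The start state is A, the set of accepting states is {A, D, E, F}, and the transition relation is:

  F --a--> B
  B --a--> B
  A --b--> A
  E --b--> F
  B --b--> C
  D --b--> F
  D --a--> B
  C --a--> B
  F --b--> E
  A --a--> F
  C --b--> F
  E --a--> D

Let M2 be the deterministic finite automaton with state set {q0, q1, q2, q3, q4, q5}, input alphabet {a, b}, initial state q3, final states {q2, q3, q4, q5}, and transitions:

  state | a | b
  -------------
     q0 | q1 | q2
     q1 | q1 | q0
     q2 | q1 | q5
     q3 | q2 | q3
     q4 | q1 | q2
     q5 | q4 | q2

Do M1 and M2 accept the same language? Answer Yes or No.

Yes

Exploring the product automaton M1 × M2 from the start pair (A, q3), following both machines on each input symbol, reaches 6 state pairs: (A, q3), (F, q2), (B, q1), (E, q5), (C, q0), (D, q4).
M1 accepts in {A, D, E, F} and M2 accepts in {q2, q3, q4, q5}. In every reachable pair the two components are either both accepting — (A, q3), (F, q2), (E, q5), (D, q4) — or both non-accepting, so no string is accepted by exactly one of the machines: L(M1) \ L(M2) and L(M2) \ L(M1) are both empty.
Hence every string is accepted by M1 iff it is accepted by M2, and the two languages coincide.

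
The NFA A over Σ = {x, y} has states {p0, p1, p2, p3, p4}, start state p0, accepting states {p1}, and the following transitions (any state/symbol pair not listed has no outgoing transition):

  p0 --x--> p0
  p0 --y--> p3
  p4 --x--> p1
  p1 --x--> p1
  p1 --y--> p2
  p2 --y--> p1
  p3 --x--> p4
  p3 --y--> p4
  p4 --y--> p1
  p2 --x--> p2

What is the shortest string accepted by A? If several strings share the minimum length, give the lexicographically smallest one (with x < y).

A breadth-first search from p0 reaches an accepting state first via the path p0 → p3 → p4 → p1 on input yxx.
No string of length < 3 is accepted (BFS exhausts all shorter strings without reaching an accepting state), and yxx is the lexicographically least accepting string of length 3.

yxx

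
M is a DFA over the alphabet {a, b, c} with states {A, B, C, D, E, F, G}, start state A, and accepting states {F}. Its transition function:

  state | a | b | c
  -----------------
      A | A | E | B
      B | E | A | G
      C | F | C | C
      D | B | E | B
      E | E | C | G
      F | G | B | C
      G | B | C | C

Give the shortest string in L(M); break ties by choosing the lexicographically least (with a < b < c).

bba

A breadth-first search from A reaches an accepting state first via the path A → E → C → F on input bba.
No string of length < 3 is accepted (BFS exhausts all shorter strings without reaching an accepting state), and bba is the lexicographically least accepting string of length 3.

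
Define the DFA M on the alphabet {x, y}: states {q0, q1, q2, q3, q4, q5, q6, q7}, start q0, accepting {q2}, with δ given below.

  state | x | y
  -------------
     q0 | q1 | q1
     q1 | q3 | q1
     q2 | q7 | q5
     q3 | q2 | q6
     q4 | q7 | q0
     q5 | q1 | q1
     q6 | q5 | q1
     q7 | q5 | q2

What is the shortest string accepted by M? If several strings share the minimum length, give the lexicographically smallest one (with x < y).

xxx

A breadth-first search from q0 reaches an accepting state first via the path q0 → q1 → q3 → q2 on input xxx.
No string of length < 3 is accepted (BFS exhausts all shorter strings without reaching an accepting state), and xxx is the lexicographically least accepting string of length 3.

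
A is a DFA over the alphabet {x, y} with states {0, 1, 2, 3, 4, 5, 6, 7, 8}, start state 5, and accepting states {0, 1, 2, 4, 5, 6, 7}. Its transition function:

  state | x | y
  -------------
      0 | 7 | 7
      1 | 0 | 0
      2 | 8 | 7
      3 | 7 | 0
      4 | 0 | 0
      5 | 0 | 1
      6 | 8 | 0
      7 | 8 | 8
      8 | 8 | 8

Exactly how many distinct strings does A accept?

The useful subgraph on states {0, 1, 5, 7} is acyclic, so L(A) is finite; the longest accepting path visits 4 useful states, giving maximum string length 3.
Counting accepting paths from 5 by length: 1 of length 0, 2 of length 1, 4 of length 2, 4 of length 3. Total 11.

11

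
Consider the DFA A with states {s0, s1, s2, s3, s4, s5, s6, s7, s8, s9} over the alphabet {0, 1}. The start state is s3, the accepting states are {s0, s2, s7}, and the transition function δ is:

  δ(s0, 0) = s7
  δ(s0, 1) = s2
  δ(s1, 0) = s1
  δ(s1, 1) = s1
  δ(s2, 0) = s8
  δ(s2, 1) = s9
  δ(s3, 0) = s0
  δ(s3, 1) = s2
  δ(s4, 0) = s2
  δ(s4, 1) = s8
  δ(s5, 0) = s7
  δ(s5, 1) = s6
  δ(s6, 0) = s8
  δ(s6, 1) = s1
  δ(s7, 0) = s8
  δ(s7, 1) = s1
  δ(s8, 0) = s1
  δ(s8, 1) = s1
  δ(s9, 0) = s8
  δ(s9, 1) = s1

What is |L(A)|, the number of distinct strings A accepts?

The useful subgraph on states {s0, s2, s3, s7} is acyclic, so L(A) is finite; the longest accepting path visits 3 useful states, giving maximum string length 2.
Counting accepting paths from s3 by length: 2 of length 1, 2 of length 2. Total 4.

4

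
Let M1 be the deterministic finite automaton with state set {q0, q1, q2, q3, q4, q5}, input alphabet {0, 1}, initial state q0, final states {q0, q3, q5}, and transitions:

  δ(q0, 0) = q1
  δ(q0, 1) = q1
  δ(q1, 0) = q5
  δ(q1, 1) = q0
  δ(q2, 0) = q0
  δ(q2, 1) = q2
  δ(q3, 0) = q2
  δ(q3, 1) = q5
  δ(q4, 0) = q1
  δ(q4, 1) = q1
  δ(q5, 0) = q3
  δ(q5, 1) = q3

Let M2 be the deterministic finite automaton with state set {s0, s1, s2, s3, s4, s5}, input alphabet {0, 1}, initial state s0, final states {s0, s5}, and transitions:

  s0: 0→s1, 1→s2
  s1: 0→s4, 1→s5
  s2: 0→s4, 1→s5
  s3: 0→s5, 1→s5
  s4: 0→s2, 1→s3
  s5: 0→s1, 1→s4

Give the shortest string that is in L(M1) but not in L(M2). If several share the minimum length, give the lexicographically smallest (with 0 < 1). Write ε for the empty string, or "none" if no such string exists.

The string 00 is accepted by M1 but not by M2.
No shorter string lies in the difference, and 00 is the lexicographically first length-2 string in L(M1) \ L(M2).

00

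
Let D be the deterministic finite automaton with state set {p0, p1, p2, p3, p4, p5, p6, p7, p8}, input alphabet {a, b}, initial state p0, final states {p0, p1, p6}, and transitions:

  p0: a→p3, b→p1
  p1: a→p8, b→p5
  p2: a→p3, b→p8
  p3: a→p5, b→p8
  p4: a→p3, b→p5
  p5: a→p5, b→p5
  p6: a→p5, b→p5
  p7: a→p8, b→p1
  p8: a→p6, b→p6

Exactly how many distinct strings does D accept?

6

The useful subgraph on states {p0, p1, p3, p6, p8} is acyclic, so L(D) is finite; the longest accepting path visits 4 useful states, giving maximum string length 3.
Counting accepting paths from p0 by length: 1 of length 0, 1 of length 1, 4 of length 3. Total 6.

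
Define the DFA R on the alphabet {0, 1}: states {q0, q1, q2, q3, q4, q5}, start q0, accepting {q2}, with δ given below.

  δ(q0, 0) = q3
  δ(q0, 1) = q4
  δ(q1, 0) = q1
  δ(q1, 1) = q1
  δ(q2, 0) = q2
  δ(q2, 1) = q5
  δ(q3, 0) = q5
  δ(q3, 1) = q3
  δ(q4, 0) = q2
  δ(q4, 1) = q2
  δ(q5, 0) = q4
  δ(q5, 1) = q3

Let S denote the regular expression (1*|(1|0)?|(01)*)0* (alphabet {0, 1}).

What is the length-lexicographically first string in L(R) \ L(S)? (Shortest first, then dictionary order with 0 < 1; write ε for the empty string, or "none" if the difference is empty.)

The string 0001 is accepted by R but not by S.
No shorter string lies in the difference, and 0001 is the lexicographically first length-4 string in L(R) \ L(S).

0001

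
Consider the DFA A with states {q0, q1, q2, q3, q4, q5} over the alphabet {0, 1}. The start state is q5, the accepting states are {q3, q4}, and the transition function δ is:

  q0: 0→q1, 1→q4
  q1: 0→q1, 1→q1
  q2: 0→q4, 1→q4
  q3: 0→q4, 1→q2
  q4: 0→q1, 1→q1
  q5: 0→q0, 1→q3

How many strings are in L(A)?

The useful subgraph on states {q0, q2, q3, q4, q5} is acyclic, so L(A) is finite; the longest accepting path visits 4 useful states, giving maximum string length 3.
Counting accepting paths from q5 by length: 1 of length 1, 2 of length 2, 2 of length 3. Total 5.

5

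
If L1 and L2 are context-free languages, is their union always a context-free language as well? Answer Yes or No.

Take grammars for L₁ and L₂ with disjoint nonterminals and start symbols S₁, S₂; the grammar with a new start symbol and productions S → S₁ | S₂ generates L₁ ∪ L₂.
So the context-free languages are closed under union.

Yes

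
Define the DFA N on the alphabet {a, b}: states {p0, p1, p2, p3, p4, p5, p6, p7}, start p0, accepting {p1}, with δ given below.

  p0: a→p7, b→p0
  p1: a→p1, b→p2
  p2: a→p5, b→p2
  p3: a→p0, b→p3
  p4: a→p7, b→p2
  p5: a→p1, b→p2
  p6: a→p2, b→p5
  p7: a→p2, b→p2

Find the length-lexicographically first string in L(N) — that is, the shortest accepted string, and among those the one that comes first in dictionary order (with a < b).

aaaa

A breadth-first search from p0 reaches an accepting state first via the path p0 → p7 → p2 → p5 → p1 on input aaaa.
No string of length < 4 is accepted (BFS exhausts all shorter strings without reaching an accepting state), and aaaa is the lexicographically least accepting string of length 4.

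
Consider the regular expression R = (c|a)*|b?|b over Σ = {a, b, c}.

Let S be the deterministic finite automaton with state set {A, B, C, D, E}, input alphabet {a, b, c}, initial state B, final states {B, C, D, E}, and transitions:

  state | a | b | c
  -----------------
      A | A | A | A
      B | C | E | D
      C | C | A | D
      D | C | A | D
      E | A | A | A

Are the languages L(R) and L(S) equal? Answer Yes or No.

Converting the expression R to a DFA (subset construction, then merging equivalent states) gives the minimal DFA with states {r0, r1, r2, r3}, start state r0, accepting states {r0, r1, r2} and transitions r0: a→r1, b→r2, c→r1; r1: a→r1, b→r3, c→r1; r2: a→r3, b→r3, c→r3; r3: a→r3, b→r3, c→r3.
Exploring the product automaton R × S from the start pair (r0, B), following both machines on each input symbol, reaches 5 state pairs: (r0, B), (r1, C), (r2, E), (r1, D), (r3, A).
R accepts in {r0, r1, r2} and S accepts in {B, C, D, E}. In every reachable pair the two components are either both accepting — (r0, B), (r1, C), (r2, E), (r1, D) — or both non-accepting, so no string is accepted by exactly one of the machines: L(R) \ L(S) and L(S) \ L(R) are both empty.
Hence every string is accepted by R iff it is accepted by S, and the two languages coincide.

Yes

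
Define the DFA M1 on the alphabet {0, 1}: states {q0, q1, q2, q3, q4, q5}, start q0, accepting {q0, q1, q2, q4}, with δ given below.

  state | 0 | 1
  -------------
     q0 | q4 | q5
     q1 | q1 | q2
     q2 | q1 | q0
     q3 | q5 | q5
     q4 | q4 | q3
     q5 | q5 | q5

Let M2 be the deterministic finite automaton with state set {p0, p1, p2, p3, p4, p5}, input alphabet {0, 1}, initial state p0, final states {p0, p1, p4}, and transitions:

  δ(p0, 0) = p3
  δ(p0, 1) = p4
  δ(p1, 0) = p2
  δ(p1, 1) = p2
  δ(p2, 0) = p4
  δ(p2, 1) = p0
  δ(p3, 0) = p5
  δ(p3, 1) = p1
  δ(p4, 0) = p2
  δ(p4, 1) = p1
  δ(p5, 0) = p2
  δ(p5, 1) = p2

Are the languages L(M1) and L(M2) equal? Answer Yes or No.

The string 0 is accepted by M1 but rejected by M2.
So L(M1) ≠ L(M2).

No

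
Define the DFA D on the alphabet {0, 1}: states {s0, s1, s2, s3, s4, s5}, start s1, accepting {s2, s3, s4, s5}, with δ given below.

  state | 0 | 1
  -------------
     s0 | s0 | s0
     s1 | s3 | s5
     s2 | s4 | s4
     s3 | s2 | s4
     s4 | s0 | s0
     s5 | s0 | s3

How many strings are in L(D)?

The useful subgraph on states {s1, s2, s3, s4, s5} is acyclic, so L(D) is finite; the longest accepting path visits 5 useful states, giving maximum string length 4.
Counting accepting paths from s1 by length: 2 of length 1, 3 of length 2, 4 of length 3, 2 of length 4. Total 11.

11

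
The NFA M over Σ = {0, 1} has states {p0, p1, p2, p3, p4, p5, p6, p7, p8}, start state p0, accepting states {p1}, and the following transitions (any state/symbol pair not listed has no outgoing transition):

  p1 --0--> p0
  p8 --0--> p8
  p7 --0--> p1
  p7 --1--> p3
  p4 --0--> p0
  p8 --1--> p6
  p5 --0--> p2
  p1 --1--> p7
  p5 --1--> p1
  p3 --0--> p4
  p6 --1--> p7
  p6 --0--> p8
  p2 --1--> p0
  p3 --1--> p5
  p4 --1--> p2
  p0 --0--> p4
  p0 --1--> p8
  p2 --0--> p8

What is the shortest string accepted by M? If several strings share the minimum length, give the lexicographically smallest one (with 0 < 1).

1110

A breadth-first search from p0 reaches an accepting state first via the path p0 → p8 → p6 → p7 → p1 on input 1110.
No string of length < 4 is accepted (BFS exhausts all shorter strings without reaching an accepting state), and 1110 is the lexicographically least accepting string of length 4.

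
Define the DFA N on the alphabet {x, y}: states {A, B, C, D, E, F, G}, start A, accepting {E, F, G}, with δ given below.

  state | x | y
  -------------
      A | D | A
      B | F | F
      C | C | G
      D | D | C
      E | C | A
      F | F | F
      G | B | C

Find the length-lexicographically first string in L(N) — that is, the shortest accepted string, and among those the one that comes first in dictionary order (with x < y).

A breadth-first search from A reaches an accepting state first via the path A → D → C → G on input xyy.
No string of length < 3 is accepted (BFS exhausts all shorter strings without reaching an accepting state), and xyy is the lexicographically least accepting string of length 3.

xyy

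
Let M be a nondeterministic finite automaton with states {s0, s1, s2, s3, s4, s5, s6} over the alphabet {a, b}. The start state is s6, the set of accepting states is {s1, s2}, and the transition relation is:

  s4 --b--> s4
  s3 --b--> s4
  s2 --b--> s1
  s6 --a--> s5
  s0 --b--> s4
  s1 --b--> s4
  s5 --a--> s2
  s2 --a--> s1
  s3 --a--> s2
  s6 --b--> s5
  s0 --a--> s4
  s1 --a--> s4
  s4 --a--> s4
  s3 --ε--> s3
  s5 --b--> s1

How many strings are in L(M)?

8

The useful subgraph on states {s1, s2, s5, s6} is acyclic, so L(M) is finite; the longest accepting path visits 4 useful states, giving maximum string length 3.
Counting accepting paths from s6 by length: 4 of length 2, 4 of length 3. Total 8.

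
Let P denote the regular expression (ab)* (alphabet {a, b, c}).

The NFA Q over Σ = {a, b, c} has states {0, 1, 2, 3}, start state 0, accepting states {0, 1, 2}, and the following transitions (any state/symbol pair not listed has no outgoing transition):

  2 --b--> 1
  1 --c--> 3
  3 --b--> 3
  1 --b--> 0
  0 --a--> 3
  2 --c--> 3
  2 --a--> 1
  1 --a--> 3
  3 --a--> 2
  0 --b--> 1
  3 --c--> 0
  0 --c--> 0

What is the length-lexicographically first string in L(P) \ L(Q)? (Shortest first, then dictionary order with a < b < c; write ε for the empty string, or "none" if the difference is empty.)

The string ab is accepted by P but not by Q.
No shorter string lies in the difference, and ab is the lexicographically first length-2 string in L(P) \ L(Q).

ab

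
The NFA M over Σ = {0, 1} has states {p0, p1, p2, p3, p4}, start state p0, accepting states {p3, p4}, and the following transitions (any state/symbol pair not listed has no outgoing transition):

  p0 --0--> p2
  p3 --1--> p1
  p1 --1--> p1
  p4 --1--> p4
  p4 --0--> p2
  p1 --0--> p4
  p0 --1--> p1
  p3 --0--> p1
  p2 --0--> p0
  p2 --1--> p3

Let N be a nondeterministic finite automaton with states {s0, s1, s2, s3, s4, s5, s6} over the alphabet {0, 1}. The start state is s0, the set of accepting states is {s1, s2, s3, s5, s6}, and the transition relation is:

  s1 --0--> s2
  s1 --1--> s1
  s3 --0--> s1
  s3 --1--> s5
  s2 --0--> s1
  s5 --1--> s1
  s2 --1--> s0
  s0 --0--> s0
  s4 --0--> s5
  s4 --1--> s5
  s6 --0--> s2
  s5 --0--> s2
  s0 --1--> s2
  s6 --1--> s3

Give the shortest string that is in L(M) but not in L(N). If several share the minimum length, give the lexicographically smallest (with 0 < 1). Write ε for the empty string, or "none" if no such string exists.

110

The string 110 is accepted by M but not by N.
No shorter string lies in the difference, and 110 is the lexicographically first length-3 string in L(M) \ L(N).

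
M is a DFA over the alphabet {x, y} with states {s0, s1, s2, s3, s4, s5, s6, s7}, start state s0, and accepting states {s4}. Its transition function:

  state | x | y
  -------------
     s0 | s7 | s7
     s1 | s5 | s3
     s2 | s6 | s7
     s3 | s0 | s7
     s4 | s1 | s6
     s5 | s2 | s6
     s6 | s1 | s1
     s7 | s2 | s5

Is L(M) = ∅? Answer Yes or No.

Yes

The states reachable from the start state are {s0, s1, s2, s3, s5, s6, s7}.
None of the accepting states {s4} is reachable, so no string is accepted and L(M) = ∅.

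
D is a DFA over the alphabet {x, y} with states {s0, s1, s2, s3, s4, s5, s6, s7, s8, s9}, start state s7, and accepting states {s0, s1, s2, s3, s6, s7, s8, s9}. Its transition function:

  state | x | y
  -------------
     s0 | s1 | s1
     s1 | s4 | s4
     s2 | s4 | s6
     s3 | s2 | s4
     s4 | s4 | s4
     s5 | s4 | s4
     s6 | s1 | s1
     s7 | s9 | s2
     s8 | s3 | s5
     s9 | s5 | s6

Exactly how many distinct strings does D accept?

9

The useful subgraph on states {s1, s2, s6, s7, s9} is acyclic, so L(D) is finite; the longest accepting path visits 4 useful states, giving maximum string length 3.
Counting accepting paths from s7 by length: 1 of length 0, 2 of length 1, 2 of length 2, 4 of length 3. Total 9.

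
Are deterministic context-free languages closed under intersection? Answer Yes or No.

DCFLs are closed under complement (normalise the DPDA to read all of its input, then flip the verdict). If they were also closed under intersection, De Morgan would make them closed under union; but {aⁿbⁿ : n≥0} and {aⁿb²ⁿ : n≥0} are DCFLs (push the a's; pop one per b, respectively one per two b's) whose union no deterministic PDA accepts: a DPDA for it would have a single run on aⁿb²ⁿ, accepting after the prefix aⁿbⁿ and accepting again after n more b's; an ordinary PDA that simulates it on a's and b's and, at any moment when it is accepting, may switch to reading only a fresh letter c while feeding each c to the simulation as a b, would accept aⁱbʲcᵏ (k≥1) exactly when both aⁱbʲ and aⁱbʲ⁺ᵏ are in the language, i.e. its language intersected with the regular set a*b*c⁺ would be exactly {aⁿbⁿcⁿ : n≥1} — impossible, since context-free languages are closed under intersection with regular sets and {aⁿbⁿcⁿ} is not context-free.

No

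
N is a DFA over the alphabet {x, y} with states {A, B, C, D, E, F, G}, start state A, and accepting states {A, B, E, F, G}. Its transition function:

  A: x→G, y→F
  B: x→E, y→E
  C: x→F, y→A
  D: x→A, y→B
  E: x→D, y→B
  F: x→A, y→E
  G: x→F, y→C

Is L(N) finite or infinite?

infinite

State A is reachable from the start and can reach an accepting state, and it lies on the cycle A → F → A.
Traversing that cycle any number of times yields accepted strings of unbounded length, so the language is infinite.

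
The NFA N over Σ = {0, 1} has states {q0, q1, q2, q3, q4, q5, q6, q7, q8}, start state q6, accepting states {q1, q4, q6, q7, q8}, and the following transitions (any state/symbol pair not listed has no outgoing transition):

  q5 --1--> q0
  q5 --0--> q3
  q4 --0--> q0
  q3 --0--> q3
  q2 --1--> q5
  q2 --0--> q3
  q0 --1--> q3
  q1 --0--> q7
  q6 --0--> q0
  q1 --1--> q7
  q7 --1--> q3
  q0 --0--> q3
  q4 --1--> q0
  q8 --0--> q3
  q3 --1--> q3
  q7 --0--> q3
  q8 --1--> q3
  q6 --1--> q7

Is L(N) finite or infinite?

finite

The useful states (reachable from q6 and able to reach an accepting state) are {q6, q7}.
Restricted to these states the transition graph has no cycle, so every accepting path has bounded length and L is finite.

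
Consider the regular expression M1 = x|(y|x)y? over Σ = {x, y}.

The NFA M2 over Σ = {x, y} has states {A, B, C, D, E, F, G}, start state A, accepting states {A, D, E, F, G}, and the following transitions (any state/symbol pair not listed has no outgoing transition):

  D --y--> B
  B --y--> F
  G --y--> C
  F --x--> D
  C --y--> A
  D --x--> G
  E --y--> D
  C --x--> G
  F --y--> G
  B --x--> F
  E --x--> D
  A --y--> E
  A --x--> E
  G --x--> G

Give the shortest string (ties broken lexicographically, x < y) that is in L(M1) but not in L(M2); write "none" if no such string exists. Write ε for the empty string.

Converting the expression M1 to a DFA (subset construction, then merging equivalent states) gives the minimal DFA with states {r0, r1, r2, r3}, start state r0, accepting states {r1, r3} and transitions r0: x→r1, y→r1; r1: x→r2, y→r3; r2: x→r2, y→r2; r3: x→r2, y→r2.
Exploring the product automaton M1 × M2 from the start pair (r0, A), following both machines on each input symbol, reaches 10 state pairs: (r0, A), (r1, E), (r2, D), (r3, D), (r2, G), (r2, B), (r2, C), (r2, F), (r2, A), (r2, E).
M1 accepts in {r1, r3} and M2 accepts in {A, D, E, F, G}. The reachable pairs whose M1-component is accepting are (r1, E), (r3, D); in each of them the M2-component is accepting too, so the product for L(M1) \ L(M2) (M1-component accepting, M2-component rejecting) has no reachable accepting pair and the difference is empty.
So every string accepted by M1 is also accepted by M2: L(M1) \ L(M2) = ∅ and there is no such string.

none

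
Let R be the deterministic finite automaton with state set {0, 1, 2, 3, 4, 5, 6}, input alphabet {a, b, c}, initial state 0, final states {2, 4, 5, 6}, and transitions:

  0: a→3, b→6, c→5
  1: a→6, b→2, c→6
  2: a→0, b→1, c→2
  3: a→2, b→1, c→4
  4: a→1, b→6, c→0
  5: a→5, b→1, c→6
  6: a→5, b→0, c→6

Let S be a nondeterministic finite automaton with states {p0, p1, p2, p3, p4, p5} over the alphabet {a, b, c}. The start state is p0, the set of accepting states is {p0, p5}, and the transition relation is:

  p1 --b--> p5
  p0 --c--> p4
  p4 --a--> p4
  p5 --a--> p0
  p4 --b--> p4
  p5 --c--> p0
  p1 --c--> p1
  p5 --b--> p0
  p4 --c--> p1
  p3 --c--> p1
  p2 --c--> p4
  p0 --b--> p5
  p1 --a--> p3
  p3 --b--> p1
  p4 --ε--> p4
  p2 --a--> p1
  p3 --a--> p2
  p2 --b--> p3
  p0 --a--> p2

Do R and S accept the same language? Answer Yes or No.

No

The string c is accepted by R but rejected by S.
So L(R) ≠ L(S).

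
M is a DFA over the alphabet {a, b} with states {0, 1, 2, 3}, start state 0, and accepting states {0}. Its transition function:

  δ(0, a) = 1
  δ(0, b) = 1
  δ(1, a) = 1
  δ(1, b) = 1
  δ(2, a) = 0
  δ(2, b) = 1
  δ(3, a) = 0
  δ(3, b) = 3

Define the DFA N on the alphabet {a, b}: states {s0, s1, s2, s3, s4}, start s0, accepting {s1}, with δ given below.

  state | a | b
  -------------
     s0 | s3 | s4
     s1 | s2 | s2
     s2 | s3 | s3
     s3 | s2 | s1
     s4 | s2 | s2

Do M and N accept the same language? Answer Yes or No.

No

The empty string ε is accepted by M but rejected by N.
So L(M) ≠ L(N).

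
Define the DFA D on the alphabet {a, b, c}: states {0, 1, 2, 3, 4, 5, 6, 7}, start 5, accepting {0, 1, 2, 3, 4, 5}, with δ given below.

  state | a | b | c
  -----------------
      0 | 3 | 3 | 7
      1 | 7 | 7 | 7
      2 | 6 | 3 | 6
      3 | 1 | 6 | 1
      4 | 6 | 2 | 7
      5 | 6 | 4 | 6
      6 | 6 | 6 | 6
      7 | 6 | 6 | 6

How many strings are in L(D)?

The useful subgraph on states {1, 2, 3, 4, 5} is acyclic, so L(D) is finite; the longest accepting path visits 5 useful states, giving maximum string length 4.
Counting accepting paths from 5 by length: 1 of length 0, 1 of length 1, 1 of length 2, 1 of length 3, 2 of length 4. Total 6.

6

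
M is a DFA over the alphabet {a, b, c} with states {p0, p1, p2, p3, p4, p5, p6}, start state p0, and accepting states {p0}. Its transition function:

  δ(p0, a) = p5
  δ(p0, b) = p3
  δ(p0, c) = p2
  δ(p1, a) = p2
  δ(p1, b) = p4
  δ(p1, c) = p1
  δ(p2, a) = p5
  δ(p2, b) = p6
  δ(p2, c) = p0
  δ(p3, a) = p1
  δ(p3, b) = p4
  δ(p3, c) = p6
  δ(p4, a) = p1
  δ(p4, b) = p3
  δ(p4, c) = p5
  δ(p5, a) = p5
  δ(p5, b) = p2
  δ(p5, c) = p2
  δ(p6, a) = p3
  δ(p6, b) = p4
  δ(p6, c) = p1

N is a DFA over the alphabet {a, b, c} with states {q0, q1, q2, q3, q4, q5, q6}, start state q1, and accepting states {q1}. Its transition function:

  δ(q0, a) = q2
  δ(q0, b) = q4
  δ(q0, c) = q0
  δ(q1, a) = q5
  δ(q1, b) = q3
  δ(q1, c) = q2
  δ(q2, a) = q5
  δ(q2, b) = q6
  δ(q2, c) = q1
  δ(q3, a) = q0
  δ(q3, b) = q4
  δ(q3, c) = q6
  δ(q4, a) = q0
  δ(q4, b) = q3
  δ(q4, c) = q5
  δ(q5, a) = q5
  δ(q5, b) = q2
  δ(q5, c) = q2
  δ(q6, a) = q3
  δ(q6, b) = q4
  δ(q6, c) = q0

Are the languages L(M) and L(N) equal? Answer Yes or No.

Yes

Exploring the product automaton M × N from the start pair (p0, q1), following both machines on each input symbol, reaches 7 state pairs: (p0, q1), (p5, q5), (p3, q3), (p2, q2), (p1, q0), (p4, q4), (p6, q6).
M accepts in {p0} and N accepts in {q1}. In every reachable pair the two components are either both accepting — (p0, q1) — or both non-accepting, so no string is accepted by exactly one of the machines: L(M) \ L(N) and L(N) \ L(M) are both empty.
Hence every string is accepted by M iff it is accepted by N, and the two languages coincide.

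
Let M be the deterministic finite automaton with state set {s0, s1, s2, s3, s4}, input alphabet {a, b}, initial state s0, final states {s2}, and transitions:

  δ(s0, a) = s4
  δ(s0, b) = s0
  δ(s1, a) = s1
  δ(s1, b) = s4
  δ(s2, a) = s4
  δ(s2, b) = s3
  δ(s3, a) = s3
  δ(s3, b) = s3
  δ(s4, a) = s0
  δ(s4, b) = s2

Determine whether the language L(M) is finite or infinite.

infinite

State s0 is reachable from the start and can reach an accepting state, and it lies on the cycle s0 → s0.
Traversing that cycle any number of times yields accepted strings of unbounded length, so the language is infinite.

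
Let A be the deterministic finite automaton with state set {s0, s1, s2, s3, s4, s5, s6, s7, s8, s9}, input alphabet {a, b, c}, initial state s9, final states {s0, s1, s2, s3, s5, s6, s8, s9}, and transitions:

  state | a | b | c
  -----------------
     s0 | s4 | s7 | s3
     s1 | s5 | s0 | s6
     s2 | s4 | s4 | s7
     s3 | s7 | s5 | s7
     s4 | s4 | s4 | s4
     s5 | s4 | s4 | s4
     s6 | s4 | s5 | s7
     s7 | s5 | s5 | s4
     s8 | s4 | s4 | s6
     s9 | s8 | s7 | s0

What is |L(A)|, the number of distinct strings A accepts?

The useful subgraph on states {s0, s3, s5, s6, s7, s8, s9} is acyclic, so L(A) is finite; the longest accepting path visits 5 useful states, giving maximum string length 4.
Counting accepting paths from s9 by length: 1 of length 0, 2 of length 1, 4 of length 2, 4 of length 3, 6 of length 4. Total 17.

17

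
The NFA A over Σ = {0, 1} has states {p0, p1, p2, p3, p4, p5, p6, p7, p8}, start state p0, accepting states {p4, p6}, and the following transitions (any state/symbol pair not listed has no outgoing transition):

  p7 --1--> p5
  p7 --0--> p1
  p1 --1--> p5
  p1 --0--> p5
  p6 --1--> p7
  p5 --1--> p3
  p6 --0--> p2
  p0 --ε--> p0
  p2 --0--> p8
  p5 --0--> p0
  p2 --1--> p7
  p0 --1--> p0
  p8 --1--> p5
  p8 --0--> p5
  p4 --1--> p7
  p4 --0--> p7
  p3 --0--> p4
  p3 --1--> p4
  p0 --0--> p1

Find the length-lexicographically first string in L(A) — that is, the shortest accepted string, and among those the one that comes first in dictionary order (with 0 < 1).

0010

A breadth-first search from p0 reaches an accepting state first via the path p0 → p1 → p5 → p3 → p4 on input 0010.
No string of length < 4 is accepted (BFS exhausts all shorter strings without reaching an accepting state), and 0010 is the lexicographically least accepting string of length 4.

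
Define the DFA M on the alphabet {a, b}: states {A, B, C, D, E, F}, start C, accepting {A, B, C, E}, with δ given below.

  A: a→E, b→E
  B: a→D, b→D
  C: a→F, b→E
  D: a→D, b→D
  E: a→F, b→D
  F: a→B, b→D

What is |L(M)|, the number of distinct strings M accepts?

The useful subgraph on states {B, C, E, F} is acyclic, so L(M) is finite; the longest accepting path visits 4 useful states, giving maximum string length 3.
Counting accepting paths from C by length: 1 of length 0, 1 of length 1, 1 of length 2, 1 of length 3. Total 4.

4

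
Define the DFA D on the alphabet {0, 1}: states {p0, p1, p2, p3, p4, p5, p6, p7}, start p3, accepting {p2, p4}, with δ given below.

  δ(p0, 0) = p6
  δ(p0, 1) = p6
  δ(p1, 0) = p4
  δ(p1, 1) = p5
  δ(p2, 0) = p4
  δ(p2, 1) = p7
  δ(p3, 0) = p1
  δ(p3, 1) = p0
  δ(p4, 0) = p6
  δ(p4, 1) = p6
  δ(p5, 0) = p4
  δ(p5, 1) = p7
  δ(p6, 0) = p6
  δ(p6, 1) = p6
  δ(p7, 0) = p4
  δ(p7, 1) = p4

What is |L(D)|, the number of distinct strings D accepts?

The useful subgraph on states {p1, p3, p4, p5, p7} is acyclic, so L(D) is finite; the longest accepting path visits 5 useful states, giving maximum string length 4.
Counting accepting paths from p3 by length: 1 of length 2, 1 of length 3, 2 of length 4. Total 4.

4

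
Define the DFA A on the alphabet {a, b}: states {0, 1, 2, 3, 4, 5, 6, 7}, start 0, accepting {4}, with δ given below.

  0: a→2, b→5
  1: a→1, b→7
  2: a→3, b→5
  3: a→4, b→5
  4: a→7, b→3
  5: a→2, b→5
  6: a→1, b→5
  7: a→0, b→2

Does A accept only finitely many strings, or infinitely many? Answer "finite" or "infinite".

State 3 is reachable from the start and can reach an accepting state, and it lies on the cycle 3 → 4 → 3.
Traversing that cycle any number of times yields accepted strings of unbounded length, so the language is infinite.

infinite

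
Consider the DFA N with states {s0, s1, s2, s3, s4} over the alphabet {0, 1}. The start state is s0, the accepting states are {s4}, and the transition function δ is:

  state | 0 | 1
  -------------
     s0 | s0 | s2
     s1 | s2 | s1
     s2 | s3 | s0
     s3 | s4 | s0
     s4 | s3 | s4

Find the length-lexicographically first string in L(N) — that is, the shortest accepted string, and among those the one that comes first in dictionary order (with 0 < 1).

100

A breadth-first search from s0 reaches an accepting state first via the path s0 → s2 → s3 → s4 on input 100.
No string of length < 3 is accepted (BFS exhausts all shorter strings without reaching an accepting state), and 100 is the lexicographically least accepting string of length 3.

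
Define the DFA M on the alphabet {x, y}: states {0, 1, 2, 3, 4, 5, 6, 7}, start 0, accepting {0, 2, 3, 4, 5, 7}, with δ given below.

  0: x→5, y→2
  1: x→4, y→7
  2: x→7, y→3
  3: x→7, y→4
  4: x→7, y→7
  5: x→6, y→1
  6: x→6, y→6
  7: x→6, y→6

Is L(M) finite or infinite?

finite

The useful states (reachable from 0 and able to reach an accepting state) are {0, 1, 2, 3, 4, 5, 7}.
Restricted to these states the transition graph has no cycle, so every accepting path has bounded length and L is finite.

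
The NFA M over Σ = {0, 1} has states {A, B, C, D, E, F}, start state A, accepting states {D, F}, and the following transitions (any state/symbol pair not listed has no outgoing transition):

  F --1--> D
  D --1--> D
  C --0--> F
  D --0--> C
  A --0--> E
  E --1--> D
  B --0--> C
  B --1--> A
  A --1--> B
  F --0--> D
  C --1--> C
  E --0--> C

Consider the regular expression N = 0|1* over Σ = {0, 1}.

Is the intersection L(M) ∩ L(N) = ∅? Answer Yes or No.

Yes

Converting the expression N to a DFA (subset construction, then merging equivalent states) gives the minimal DFA with states {n0, n1, n2, n3}, start state n0, accepting states {n0, n1, n2} and transitions n0: 0→n1, 1→n2; n1: 0→n3, 1→n3; n2: 0→n3, 1→n2; n3: 0→n3, 1→n3.
Exploring the product automaton M × N from the start pair (A, n0), following both machines on each input symbol, reaches 8 state pairs: (A, n0), (E, n1), (B, n2), (C, n3), (D, n3), (A, n2), (F, n3), (E, n3).
M accepts in {D, F} and N accepts in {n0, n1, n2}; no reachable pair has both components accepting, so no string drives both machines to acceptance simultaneously and L(M) ∩ L(N) = ∅.
So no string is accepted by both, and the intersection is empty.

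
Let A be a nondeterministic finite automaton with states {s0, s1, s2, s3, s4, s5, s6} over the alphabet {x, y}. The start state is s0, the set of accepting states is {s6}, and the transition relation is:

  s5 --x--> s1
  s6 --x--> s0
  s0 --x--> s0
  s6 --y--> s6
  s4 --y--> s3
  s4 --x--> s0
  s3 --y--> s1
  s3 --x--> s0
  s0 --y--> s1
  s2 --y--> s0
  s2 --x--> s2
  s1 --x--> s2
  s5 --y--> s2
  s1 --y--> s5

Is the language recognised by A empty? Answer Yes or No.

Yes

The states reachable from the start state are {s0, s1, s2, s5}.
None of the accepting states {s6} is reachable, so no string is accepted and L(A) = ∅.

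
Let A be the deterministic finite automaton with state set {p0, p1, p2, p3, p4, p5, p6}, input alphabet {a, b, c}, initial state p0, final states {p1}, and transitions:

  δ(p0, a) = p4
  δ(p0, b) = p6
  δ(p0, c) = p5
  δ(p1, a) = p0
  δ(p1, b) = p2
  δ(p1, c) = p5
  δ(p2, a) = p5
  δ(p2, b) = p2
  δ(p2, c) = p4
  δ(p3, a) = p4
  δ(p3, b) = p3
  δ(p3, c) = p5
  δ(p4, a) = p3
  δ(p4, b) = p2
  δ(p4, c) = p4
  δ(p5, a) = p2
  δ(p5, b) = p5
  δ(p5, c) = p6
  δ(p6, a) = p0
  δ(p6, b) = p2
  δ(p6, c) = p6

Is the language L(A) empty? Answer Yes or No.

Yes

The states reachable from the start state are {p0, p2, p3, p4, p5, p6}.
None of the accepting states {p1} is reachable, so no string is accepted and L(A) = ∅.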